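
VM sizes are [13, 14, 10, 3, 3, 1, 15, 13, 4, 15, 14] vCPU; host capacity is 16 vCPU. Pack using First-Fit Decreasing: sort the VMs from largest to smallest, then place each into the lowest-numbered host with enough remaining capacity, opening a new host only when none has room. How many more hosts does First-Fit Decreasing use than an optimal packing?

0

First-Fit Decreasing: [15,1] [15] [14] [14] [13,3] [13,3] [10,4] → 7 hosts.
Total size 105 vCPU; any packing needs at least ⌈105/16⌉ = 7 hosts.
So 7 is already optimal.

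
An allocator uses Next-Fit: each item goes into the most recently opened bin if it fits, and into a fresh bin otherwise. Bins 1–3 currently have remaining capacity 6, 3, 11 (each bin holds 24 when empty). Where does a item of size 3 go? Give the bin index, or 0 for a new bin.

Next-Fit only looks at bin 3, which has 11 free.
3 fits there.

3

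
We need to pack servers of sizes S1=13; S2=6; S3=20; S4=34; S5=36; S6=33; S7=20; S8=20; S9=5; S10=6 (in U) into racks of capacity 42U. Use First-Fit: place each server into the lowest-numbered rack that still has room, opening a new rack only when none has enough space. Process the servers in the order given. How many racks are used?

rack 1: place S1 (13U), 29U left
rack 1: place S2 (6U), 23U left
rack 1: place S3 (20U), 3U left
rack 2: place S4 (34U), 8U left
rack 3: place S5 (36U), 6U left
rack 4: place S6 (33U), 9U left
rack 5: place S7 (20U), 22U left
rack 5: place S8 (20U), 2U left
rack 2: place S9 (5U), 3U left
rack 3: place S10 (6U), 0U left
Final racks: [13,6,20] [34,5] [36,6] [33] [20,20].

5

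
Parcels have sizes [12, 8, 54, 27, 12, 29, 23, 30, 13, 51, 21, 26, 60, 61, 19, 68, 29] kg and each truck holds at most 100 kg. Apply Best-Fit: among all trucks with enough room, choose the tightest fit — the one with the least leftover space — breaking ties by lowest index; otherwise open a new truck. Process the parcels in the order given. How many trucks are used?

truck 1: place 12 kg, 88 kg left
truck 1: place 8 kg, 80 kg left
truck 1: place 54 kg, 26 kg left
truck 2: place 27 kg, 73 kg left
truck 1: place 12 kg, 14 kg left
truck 2: place 29 kg, 44 kg left
truck 2: place 23 kg, 21 kg left
truck 3: place 30 kg, 70 kg left
truck 1: place 13 kg, 1 kg left
truck 3: place 51 kg, 19 kg left
truck 2: place 21 kg, 0 kg left
truck 4: place 26 kg, 74 kg left
truck 4: place 60 kg, 14 kg left
truck 5: place 61 kg, 39 kg left
truck 3: place 19 kg, 0 kg left
truck 6: place 68 kg, 32 kg left
truck 6: place 29 kg, 3 kg left

6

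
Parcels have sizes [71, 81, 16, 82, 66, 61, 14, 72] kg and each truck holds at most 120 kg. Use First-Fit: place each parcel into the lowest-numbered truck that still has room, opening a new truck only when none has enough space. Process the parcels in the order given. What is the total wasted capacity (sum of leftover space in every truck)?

71 kg → truck 1 (remaining 49 kg)
81 kg → truck 2 (remaining 39 kg)
16 kg → truck 1 (remaining 33 kg)
82 kg → truck 3 (remaining 38 kg)
66 kg → truck 4 (remaining 54 kg)
61 kg → truck 5 (remaining 59 kg)
14 kg → truck 1 (remaining 19 kg)
72 kg → truck 6 (remaining 48 kg)
6 trucks × 120 kg = 720 kg; used 463 kg; unused 257 kg.

257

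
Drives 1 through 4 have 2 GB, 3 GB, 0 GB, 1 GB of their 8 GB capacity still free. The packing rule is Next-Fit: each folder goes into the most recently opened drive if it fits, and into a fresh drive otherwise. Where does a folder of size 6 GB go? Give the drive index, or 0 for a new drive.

0

Next-Fit only looks at drive 4, which has 1 GB free.
6 GB does not fit, so a new drive is opened.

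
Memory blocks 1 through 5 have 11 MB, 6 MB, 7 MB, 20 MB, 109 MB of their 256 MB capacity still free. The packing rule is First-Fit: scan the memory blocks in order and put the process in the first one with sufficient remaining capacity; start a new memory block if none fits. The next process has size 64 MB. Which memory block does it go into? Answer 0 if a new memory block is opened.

Memory blocks with room: memory block 5 (109 MB).
The first with room is memory block 5.

5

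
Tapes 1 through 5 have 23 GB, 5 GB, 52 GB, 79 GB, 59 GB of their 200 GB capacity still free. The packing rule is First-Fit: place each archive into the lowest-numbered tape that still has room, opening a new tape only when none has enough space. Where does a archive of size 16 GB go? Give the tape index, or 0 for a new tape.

1

Tapes with room: tape 1 (23 GB), tape 3 (52 GB), tape 4 (79 GB), tape 5 (59 GB).
The first with room is tape 1.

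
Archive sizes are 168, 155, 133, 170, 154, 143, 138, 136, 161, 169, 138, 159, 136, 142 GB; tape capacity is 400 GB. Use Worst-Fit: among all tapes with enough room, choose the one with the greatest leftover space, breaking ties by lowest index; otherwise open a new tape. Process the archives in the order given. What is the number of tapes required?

168 GB → tape 1 (remaining 232 GB)
155 GB → tape 1 (remaining 77 GB)
133 GB → tape 2 (remaining 267 GB)
170 GB → tape 2 (remaining 97 GB)
154 GB → tape 3 (remaining 246 GB)
143 GB → tape 3 (remaining 103 GB)
138 GB → tape 4 (remaining 262 GB)
136 GB → tape 4 (remaining 126 GB)
161 GB → tape 5 (remaining 239 GB)
169 GB → tape 5 (remaining 70 GB)
138 GB → tape 6 (remaining 262 GB)
159 GB → tape 6 (remaining 103 GB)
136 GB → tape 7 (remaining 264 GB)
142 GB → tape 7 (remaining 122 GB)
Final tapes: [168,155] [133,170] [154,143] [138,136] [161,169] [138,159] [136,142].

7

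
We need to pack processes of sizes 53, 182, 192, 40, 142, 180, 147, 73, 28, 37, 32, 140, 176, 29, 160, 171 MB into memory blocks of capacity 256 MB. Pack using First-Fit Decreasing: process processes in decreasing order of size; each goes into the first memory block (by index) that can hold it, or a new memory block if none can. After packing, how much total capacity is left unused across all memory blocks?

Sorted descending: 192, 182, 180, 176, 171, 160, 147, 142, 140, 73, 53, 40, 37, 32, 29, 28.
Put 192 MB in memory block 1; 64 MB remain.
Put 182 MB in memory block 2; 74 MB remain.
Put 180 MB in memory block 3; 76 MB remain.
Put 176 MB in memory block 4; 80 MB remain.
Put 171 MB in memory block 5; 85 MB remain.
Put 160 MB in memory block 6; 96 MB remain.
Put 147 MB in memory block 7; 109 MB remain.
Put 142 MB in memory block 8; 114 MB remain.
Put 140 MB in memory block 9; 116 MB remain.
Put 73 MB in memory block 2; 1 MB remain.
Put 53 MB in memory block 1; 11 MB remain.
Put 40 MB in memory block 3; 36 MB remain.
Put 37 MB in memory block 4; 43 MB remain.
Put 32 MB in memory block 3; 4 MB remain.
Put 29 MB in memory block 4; 14 MB remain.
Put 28 MB in memory block 5; 57 MB remain.
9 memory blocks × 256 MB = 2304 MB; used 1782 MB; unused 522 MB.

522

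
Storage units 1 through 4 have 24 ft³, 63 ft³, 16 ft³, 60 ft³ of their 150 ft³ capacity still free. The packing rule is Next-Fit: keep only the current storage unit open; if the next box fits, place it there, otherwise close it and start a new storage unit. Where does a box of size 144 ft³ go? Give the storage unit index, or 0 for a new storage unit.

Next-Fit only looks at storage unit 4, which has 60 ft³ free.
144 ft³ does not fit, so a new storage unit is opened.

0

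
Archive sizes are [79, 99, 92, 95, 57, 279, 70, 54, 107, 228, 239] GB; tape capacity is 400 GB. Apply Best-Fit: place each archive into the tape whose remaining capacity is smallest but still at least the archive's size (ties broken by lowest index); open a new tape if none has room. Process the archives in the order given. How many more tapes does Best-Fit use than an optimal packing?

1

Best-Fit: [79,99,92,95] [57,279,54] [70,107] [228] [239] → 5 tapes.
Total size 1399 GB; any packing needs at least ⌈1399/400⌉ = 4 tapes.
An optimal packing achieves that bound: [279,107] [239,99,57] [228,95,70] [92,79,54] → 4 tapes.
Excess: 5 − 4 = 1.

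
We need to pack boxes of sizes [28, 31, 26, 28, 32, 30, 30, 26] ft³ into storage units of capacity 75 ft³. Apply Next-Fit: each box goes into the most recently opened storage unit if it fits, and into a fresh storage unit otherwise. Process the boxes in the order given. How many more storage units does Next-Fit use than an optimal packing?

Next-Fit: [28,31] [26,28] [32,30] [30,26] → 4 storage units.
Total size 231 ft³; any packing needs at least ⌈231/75⌉ = 4 storage units.
So 4 is already optimal.

0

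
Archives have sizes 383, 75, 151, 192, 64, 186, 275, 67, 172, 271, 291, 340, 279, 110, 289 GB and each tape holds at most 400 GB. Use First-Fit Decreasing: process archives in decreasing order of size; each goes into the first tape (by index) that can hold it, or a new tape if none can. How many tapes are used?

9 tapes

Sorted descending: 383, 340, 291, 289, 279, 275, 271, 192, 186, 172, 151, 110, 75, 67, 64.
tape 1: place 383 GB, 17 GB left
tape 2: place 340 GB, 60 GB left
tape 3: place 291 GB, 109 GB left
tape 4: place 289 GB, 111 GB left
tape 5: place 279 GB, 121 GB left
tape 6: place 275 GB, 125 GB left
tape 7: place 271 GB, 129 GB left
tape 8: place 192 GB, 208 GB left
tape 8: place 186 GB, 22 GB left
tape 9: place 172 GB, 228 GB left
tape 9: place 151 GB, 77 GB left
tape 4: place 110 GB, 1 GB left
tape 3: place 75 GB, 34 GB left
tape 5: place 67 GB, 54 GB left
tape 6: place 64 GB, 61 GB left
Final tapes: [383] [340] [291,75] [289,110] [279,67] [275,64] [271] [192,186] [172,151].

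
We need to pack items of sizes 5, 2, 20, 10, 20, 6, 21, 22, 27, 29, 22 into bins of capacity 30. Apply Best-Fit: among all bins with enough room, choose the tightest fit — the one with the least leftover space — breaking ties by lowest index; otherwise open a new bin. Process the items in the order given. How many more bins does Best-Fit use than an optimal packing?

Best-Fit: [5,2,20] [10,20] [6,21] [22] [27] [29] [22] → 7 bins.
Total size 184; any packing needs at least ⌈184/30⌉ = 7 bins.
So 7 is already optimal.

0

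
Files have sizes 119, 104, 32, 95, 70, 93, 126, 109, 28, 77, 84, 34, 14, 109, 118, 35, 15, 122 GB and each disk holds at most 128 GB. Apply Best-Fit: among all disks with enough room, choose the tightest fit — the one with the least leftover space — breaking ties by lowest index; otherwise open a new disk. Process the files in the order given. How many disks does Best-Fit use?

119 GB → disk 1 (remaining 9 GB)
104 GB → disk 2 (remaining 24 GB)
32 GB → disk 3 (remaining 96 GB)
95 GB → disk 3 (remaining 1 GB)
70 GB → disk 4 (remaining 58 GB)
93 GB → disk 5 (remaining 35 GB)
126 GB → disk 6 (remaining 2 GB)
109 GB → disk 7 (remaining 19 GB)
28 GB → disk 5 (remaining 7 GB)
77 GB → disk 8 (remaining 51 GB)
84 GB → disk 9 (remaining 44 GB)
34 GB → disk 9 (remaining 10 GB)
14 GB → disk 7 (remaining 5 GB)
109 GB → disk 10 (remaining 19 GB)
118 GB → disk 11 (remaining 10 GB)
35 GB → disk 8 (remaining 16 GB)
15 GB → disk 8 (remaining 1 GB)
122 GB → disk 12 (remaining 6 GB)

12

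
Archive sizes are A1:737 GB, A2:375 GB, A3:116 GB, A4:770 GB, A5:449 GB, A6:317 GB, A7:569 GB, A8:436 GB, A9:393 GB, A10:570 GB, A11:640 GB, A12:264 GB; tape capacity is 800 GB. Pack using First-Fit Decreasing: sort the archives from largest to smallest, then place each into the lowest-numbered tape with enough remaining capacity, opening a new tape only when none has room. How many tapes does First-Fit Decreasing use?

Sorted descending: 770, 737, 640, 570, 569, 449, 436, 393, 375, 317, 264, 116.
tape 1: place 770 GB, 30 GB left
tape 2: place 737 GB, 63 GB left
tape 3: place 640 GB, 160 GB left
tape 4: place 570 GB, 230 GB left
tape 5: place 569 GB, 231 GB left
tape 6: place 449 GB, 351 GB left
tape 7: place 436 GB, 364 GB left
tape 8: place 393 GB, 407 GB left
tape 8: place 375 GB, 32 GB left
tape 6: place 317 GB, 34 GB left
tape 7: place 264 GB, 100 GB left
tape 3: place 116 GB, 44 GB left
Final tapes: [770] [737] [640,116] [570] [569] [449,317] [436,264] [393,375].

8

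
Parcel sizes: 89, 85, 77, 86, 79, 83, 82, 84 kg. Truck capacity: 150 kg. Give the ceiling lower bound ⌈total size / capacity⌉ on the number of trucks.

5 trucks

Total size = 89 + 85 + 77 + 86 + 79 + 83 + 82 + 84 = 665 kg.
⌈665 / 150⌉ = 5.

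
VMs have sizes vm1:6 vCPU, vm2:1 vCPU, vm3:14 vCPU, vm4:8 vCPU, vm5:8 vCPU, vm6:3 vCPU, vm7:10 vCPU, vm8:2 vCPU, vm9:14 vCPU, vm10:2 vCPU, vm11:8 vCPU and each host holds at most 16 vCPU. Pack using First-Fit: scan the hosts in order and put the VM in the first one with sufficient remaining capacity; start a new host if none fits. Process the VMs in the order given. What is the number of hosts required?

6

vm1 (6 vCPU) → host 1 (remaining 10 vCPU)
vm2 (1 vCPU) → host 1 (remaining 9 vCPU)
vm3 (14 vCPU) → host 2 (remaining 2 vCPU)
vm4 (8 vCPU) → host 1 (remaining 1 vCPU)
vm5 (8 vCPU) → host 3 (remaining 8 vCPU)
vm6 (3 vCPU) → host 3 (remaining 5 vCPU)
vm7 (10 vCPU) → host 4 (remaining 6 vCPU)
vm8 (2 vCPU) → host 2 (remaining 0 vCPU)
vm9 (14 vCPU) → host 5 (remaining 2 vCPU)
vm10 (2 vCPU) → host 3 (remaining 3 vCPU)
vm11 (8 vCPU) → host 6 (remaining 8 vCPU)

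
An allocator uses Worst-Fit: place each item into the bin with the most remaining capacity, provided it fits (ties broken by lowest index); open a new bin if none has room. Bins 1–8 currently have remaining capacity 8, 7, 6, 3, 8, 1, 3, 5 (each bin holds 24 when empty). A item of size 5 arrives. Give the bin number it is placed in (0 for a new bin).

1

Bins with room: bin 1 (8), bin 2 (7), bin 3 (6), bin 5 (8), bin 8 (5).
Most room is bin 1 with 8 free.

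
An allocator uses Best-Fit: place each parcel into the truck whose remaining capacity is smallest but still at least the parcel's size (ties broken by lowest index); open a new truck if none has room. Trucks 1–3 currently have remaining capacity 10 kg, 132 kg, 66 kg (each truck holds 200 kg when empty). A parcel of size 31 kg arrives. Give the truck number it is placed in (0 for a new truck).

Trucks with room: truck 2 (132 kg), truck 3 (66 kg).
Tightest fit is truck 3 with 66 kg free.

3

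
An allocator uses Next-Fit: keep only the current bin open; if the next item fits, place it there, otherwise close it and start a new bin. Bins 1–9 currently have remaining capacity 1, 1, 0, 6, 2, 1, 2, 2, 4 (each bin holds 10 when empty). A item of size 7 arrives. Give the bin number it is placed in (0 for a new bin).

0

Next-Fit only looks at bin 9, which has 4 free.
7 does not fit, so a new bin is opened.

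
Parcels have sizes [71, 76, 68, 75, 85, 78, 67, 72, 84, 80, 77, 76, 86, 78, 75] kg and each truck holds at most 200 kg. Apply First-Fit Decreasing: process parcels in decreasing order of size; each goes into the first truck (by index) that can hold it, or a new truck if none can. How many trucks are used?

8 trucks

Sorted descending: 86, 85, 84, 80, 78, 78, 77, 76, 76, 75, 75, 72, 71, 68, 67.
Put 86 kg in truck 1; 114 kg remain.
Put 85 kg in truck 1; 29 kg remain.
Put 84 kg in truck 2; 116 kg remain.
Put 80 kg in truck 2; 36 kg remain.
Put 78 kg in truck 3; 122 kg remain.
Put 78 kg in truck 3; 44 kg remain.
Put 77 kg in truck 4; 123 kg remain.
Put 76 kg in truck 4; 47 kg remain.
Put 76 kg in truck 5; 124 kg remain.
Put 75 kg in truck 5; 49 kg remain.
Put 75 kg in truck 6; 125 kg remain.
Put 72 kg in truck 6; 53 kg remain.
Put 71 kg in truck 7; 129 kg remain.
Put 68 kg in truck 7; 61 kg remain.
Put 67 kg in truck 8; 133 kg remain.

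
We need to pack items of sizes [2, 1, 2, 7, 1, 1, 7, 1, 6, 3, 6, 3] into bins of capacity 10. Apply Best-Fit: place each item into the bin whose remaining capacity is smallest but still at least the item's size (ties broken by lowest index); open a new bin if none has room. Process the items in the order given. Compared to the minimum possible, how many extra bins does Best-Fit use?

1

Best-Fit: [2,1,2] [7,1,1,1] [7,3] [6,3] [6] → 5 bins.
Total size 40; any packing needs at least ⌈40/10⌉ = 4 bins.
An optimal packing achieves that bound: [7,3] [7,3] [6,2,2] [6,1,1,1,1] → 4 bins.
Excess: 5 − 4 = 1.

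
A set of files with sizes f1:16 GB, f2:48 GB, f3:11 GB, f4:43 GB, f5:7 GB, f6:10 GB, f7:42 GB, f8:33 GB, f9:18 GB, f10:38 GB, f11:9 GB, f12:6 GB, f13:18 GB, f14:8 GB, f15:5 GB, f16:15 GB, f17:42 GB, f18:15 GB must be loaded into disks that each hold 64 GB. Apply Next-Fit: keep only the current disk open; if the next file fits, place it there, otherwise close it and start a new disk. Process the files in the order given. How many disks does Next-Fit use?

f1 (16 GB) → disk 1 (remaining 48 GB)
f2 (48 GB) → disk 1 (remaining 0 GB)
f3 (11 GB) → disk 2 (remaining 53 GB)
f4 (43 GB) → disk 2 (remaining 10 GB)
f5 (7 GB) → disk 2 (remaining 3 GB)
f6 (10 GB) → disk 3 (remaining 54 GB)
f7 (42 GB) → disk 3 (remaining 12 GB)
f8 (33 GB) → disk 4 (remaining 31 GB)
f9 (18 GB) → disk 4 (remaining 13 GB)
f10 (38 GB) → disk 5 (remaining 26 GB)
f11 (9 GB) → disk 5 (remaining 17 GB)
f12 (6 GB) → disk 5 (remaining 11 GB)
f13 (18 GB) → disk 6 (remaining 46 GB)
f14 (8 GB) → disk 6 (remaining 38 GB)
f15 (5 GB) → disk 6 (remaining 33 GB)
f16 (15 GB) → disk 6 (remaining 18 GB)
f17 (42 GB) → disk 7 (remaining 22 GB)
f18 (15 GB) → disk 7 (remaining 7 GB)
Final disks: [16,48] [11,43,7] [10,42] [33,18] [38,9,6] [18,8,5,15] [42,15].

7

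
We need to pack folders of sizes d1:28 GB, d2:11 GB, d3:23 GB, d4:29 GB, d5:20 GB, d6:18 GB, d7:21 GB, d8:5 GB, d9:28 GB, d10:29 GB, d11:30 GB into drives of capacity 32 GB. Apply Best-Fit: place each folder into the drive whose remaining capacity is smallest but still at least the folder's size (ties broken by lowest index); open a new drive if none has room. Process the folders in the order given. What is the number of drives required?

drive 1: place d1 (28 GB), 4 GB left
drive 2: place d2 (11 GB), 21 GB left
drive 3: place d3 (23 GB), 9 GB left
drive 4: place d4 (29 GB), 3 GB left
drive 2: place d5 (20 GB), 1 GB left
drive 5: place d6 (18 GB), 14 GB left
drive 6: place d7 (21 GB), 11 GB left
drive 3: place d8 (5 GB), 4 GB left
drive 7: place d9 (28 GB), 4 GB left
drive 8: place d10 (29 GB), 3 GB left
drive 9: place d11 (30 GB), 2 GB left

9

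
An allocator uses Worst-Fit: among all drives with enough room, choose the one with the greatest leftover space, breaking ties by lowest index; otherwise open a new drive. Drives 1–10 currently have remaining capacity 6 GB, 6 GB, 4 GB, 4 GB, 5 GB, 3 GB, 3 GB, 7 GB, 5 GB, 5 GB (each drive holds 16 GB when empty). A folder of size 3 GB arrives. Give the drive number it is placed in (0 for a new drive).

Drives with room: drive 1 (6 GB), drive 2 (6 GB), drive 3 (4 GB), drive 4 (4 GB), drive 5 (5 GB), drive 6 (3 GB), drive 7 (3 GB), drive 8 (7 GB), drive 9 (5 GB), drive 10 (5 GB).
Most room is drive 8 with 7 GB free.

8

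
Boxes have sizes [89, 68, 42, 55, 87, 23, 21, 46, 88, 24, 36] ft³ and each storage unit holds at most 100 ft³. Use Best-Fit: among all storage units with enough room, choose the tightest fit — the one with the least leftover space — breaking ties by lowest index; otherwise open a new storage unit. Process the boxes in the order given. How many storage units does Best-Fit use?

7

89 ft³ → storage unit 1 (remaining 11 ft³)
68 ft³ → storage unit 2 (remaining 32 ft³)
42 ft³ → storage unit 3 (remaining 58 ft³)
55 ft³ → storage unit 3 (remaining 3 ft³)
87 ft³ → storage unit 4 (remaining 13 ft³)
23 ft³ → storage unit 2 (remaining 9 ft³)
21 ft³ → storage unit 5 (remaining 79 ft³)
46 ft³ → storage unit 5 (remaining 33 ft³)
88 ft³ → storage unit 6 (remaining 12 ft³)
24 ft³ → storage unit 5 (remaining 9 ft³)
36 ft³ → storage unit 7 (remaining 64 ft³)
Final storage units: [89] [68,23] [42,55] [87] [21,46,24] [88] [36].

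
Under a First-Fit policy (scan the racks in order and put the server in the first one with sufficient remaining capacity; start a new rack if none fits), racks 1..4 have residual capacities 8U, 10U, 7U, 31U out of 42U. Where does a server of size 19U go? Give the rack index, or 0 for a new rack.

Racks with room: rack 4 (31U).
The first with room is rack 4.

4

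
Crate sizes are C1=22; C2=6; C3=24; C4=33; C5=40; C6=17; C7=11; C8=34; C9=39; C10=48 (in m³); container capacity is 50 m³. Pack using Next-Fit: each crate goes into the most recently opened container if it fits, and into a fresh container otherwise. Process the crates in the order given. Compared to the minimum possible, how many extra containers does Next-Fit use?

Next-Fit: [22,6] [24] [33] [40] [17,11] [34] [39] [48] → 8 containers.
Total size 274 m³; any packing needs at least ⌈274/50⌉ = 6 containers.
An optimal packing achieves that bound: [48] [40,6] [39,11] [34] [33,17] [24,22] → 6 containers.
Excess: 8 − 6 = 2.

2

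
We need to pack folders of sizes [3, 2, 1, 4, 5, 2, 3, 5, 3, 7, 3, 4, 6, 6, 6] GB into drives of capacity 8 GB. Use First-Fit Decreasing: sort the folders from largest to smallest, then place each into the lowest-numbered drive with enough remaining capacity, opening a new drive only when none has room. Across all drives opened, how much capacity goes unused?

Sorted descending: 7, 6, 6, 6, 5, 5, 4, 4, 3, 3, 3, 3, 2, 2, 1.
drive 1: place 7 GB, 1 GB left
drive 2: place 6 GB, 2 GB left
drive 3: place 6 GB, 2 GB left
drive 4: place 6 GB, 2 GB left
drive 5: place 5 GB, 3 GB left
drive 6: place 5 GB, 3 GB left
drive 7: place 4 GB, 4 GB left
drive 7: place 4 GB, 0 GB left
drive 5: place 3 GB, 0 GB left
drive 6: place 3 GB, 0 GB left
drive 8: place 3 GB, 5 GB left
drive 8: place 3 GB, 2 GB left
drive 2: place 2 GB, 0 GB left
drive 3: place 2 GB, 0 GB left
drive 1: place 1 GB, 0 GB left
8 drives × 8 GB = 64 GB; used 60 GB; unused 4 GB.

4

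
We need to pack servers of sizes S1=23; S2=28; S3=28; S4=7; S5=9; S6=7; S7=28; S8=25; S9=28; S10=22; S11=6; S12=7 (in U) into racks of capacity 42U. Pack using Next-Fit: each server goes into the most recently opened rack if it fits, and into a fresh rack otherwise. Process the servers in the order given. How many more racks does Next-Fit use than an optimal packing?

Next-Fit: [23] [28] [28,7] [9,7] [28] [25] [28] [22,6,7] → 8 racks.
7 servers exceed 21U (half the capacity), and no two of those can share a rack, so at least 7 racks are needed.
An optimal packing achieves that bound: [28,9] [28,7,7] [28,7,6] [28] [25] [23] [22] → 7 racks.
Excess: 8 − 7 = 1.

1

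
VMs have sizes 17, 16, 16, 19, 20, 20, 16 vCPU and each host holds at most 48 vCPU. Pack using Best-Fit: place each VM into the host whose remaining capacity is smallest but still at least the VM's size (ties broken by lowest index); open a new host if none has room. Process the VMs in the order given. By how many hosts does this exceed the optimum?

Best-Fit: [17,16] [16,19] [20,20] [16] → 4 hosts.
Total size 124 vCPU; any packing needs at least ⌈124/48⌉ = 3 hosts.
An optimal packing achieves that bound: [20,20] [19,17] [16,16,16] → 3 hosts.
Excess: 4 − 3 = 1.

1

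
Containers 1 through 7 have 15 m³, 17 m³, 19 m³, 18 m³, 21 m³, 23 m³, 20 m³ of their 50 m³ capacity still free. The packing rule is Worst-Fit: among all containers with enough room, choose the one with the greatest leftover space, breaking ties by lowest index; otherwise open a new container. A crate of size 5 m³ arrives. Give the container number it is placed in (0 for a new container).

6

Containers with room: container 1 (15 m³), container 2 (17 m³), container 3 (19 m³), container 4 (18 m³), container 5 (21 m³), container 6 (23 m³), container 7 (20 m³).
Most room is container 6 with 23 m³ free.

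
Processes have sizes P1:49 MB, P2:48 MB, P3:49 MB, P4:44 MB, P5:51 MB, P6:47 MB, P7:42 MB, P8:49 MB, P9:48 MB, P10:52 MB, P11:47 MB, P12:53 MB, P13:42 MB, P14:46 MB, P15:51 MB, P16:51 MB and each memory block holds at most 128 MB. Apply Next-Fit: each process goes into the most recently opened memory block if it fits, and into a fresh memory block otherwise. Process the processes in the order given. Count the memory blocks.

Put P1 (49 MB) in memory block 1; 79 MB remain.
Put P2 (48 MB) in memory block 1; 31 MB remain.
Put P3 (49 MB) in memory block 2; 79 MB remain.
Put P4 (44 MB) in memory block 2; 35 MB remain.
Put P5 (51 MB) in memory block 3; 77 MB remain.
Put P6 (47 MB) in memory block 3; 30 MB remain.
Put P7 (42 MB) in memory block 4; 86 MB remain.
Put P8 (49 MB) in memory block 4; 37 MB remain.
Put P9 (48 MB) in memory block 5; 80 MB remain.
Put P10 (52 MB) in memory block 5; 28 MB remain.
Put P11 (47 MB) in memory block 6; 81 MB remain.
Put P12 (53 MB) in memory block 6; 28 MB remain.
Put P13 (42 MB) in memory block 7; 86 MB remain.
Put P14 (46 MB) in memory block 7; 40 MB remain.
Put P15 (51 MB) in memory block 8; 77 MB remain.
Put P16 (51 MB) in memory block 8; 26 MB remain.
Final memory blocks: [49,48] [49,44] [51,47] [42,49] [48,52] [47,53] [42,46] [51,51].

8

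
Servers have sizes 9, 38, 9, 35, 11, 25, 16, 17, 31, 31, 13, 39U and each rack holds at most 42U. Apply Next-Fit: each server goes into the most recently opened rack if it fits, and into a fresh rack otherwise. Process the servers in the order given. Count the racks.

10

9U → rack 1 (remaining 33U)
38U → rack 2 (remaining 4U)
9U → rack 3 (remaining 33U)
35U → rack 4 (remaining 7U)
11U → rack 5 (remaining 31U)
25U → rack 5 (remaining 6U)
16U → rack 6 (remaining 26U)
17U → rack 6 (remaining 9U)
31U → rack 7 (remaining 11U)
31U → rack 8 (remaining 11U)
13U → rack 9 (remaining 29U)
39U → rack 10 (remaining 3U)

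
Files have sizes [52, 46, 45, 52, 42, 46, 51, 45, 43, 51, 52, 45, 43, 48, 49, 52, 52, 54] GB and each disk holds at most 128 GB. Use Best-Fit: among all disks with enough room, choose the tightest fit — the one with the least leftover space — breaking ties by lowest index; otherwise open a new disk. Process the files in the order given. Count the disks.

9

disk 1: place 52 GB, 76 GB left
disk 1: place 46 GB, 30 GB left
disk 2: place 45 GB, 83 GB left
disk 2: place 52 GB, 31 GB left
disk 3: place 42 GB, 86 GB left
disk 3: place 46 GB, 40 GB left
disk 4: place 51 GB, 77 GB left
disk 4: place 45 GB, 32 GB left
disk 5: place 43 GB, 85 GB left
disk 5: place 51 GB, 34 GB left
disk 6: place 52 GB, 76 GB left
disk 6: place 45 GB, 31 GB left
disk 7: place 43 GB, 85 GB left
disk 7: place 48 GB, 37 GB left
disk 8: place 49 GB, 79 GB left
disk 8: place 52 GB, 27 GB left
disk 9: place 52 GB, 76 GB left
disk 9: place 54 GB, 22 GB left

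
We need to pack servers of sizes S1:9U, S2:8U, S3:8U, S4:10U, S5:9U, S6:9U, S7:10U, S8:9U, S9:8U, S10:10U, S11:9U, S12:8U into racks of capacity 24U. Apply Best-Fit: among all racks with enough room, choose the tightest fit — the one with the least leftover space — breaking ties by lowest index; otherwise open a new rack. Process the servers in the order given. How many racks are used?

6

Put S1 (9U) in rack 1; 15U remain.
Put S2 (8U) in rack 1; 7U remain.
Put S3 (8U) in rack 2; 16U remain.
Put S4 (10U) in rack 2; 6U remain.
Put S5 (9U) in rack 3; 15U remain.
Put S6 (9U) in rack 3; 6U remain.
Put S7 (10U) in rack 4; 14U remain.
Put S8 (9U) in rack 4; 5U remain.
Put S9 (8U) in rack 5; 16U remain.
Put S10 (10U) in rack 5; 6U remain.
Put S11 (9U) in rack 6; 15U remain.
Put S12 (8U) in rack 6; 7U remain.
Final racks: [9,8] [8,10] [9,9] [10,9] [8,10] [9,8].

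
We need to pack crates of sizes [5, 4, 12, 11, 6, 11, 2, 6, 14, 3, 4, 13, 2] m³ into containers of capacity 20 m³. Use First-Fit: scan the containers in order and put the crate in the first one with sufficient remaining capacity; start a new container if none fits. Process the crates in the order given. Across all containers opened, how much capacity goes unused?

container 1: place 5 m³, 15 m³ left
container 1: place 4 m³, 11 m³ left
container 2: place 12 m³, 8 m³ left
container 1: place 11 m³, 0 m³ left
container 2: place 6 m³, 2 m³ left
container 3: place 11 m³, 9 m³ left
container 2: place 2 m³, 0 m³ left
container 3: place 6 m³, 3 m³ left
container 4: place 14 m³, 6 m³ left
container 3: place 3 m³, 0 m³ left
container 4: place 4 m³, 2 m³ left
container 5: place 13 m³, 7 m³ left
container 4: place 2 m³, 0 m³ left
5 containers × 20 m³ = 100 m³; used 93 m³; unused 7 m³.

7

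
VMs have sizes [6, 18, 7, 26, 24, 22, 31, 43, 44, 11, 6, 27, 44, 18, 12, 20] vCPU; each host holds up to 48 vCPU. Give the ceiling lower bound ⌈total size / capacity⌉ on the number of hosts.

8

Total size = 6 + 18 + 7 + 26 + 24 + 22 + 31 + 43 + 44 + 11 + 6 + 27 + 44 + 18 + 12 + 20 = 359 vCPU.
⌈359 / 48⌉ = 8.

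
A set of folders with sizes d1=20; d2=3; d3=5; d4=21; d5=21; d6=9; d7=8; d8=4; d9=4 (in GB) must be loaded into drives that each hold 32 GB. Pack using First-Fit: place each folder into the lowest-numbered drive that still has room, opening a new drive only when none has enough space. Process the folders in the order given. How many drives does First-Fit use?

Put d1 (20 GB) in drive 1; 12 GB remain.
Put d2 (3 GB) in drive 1; 9 GB remain.
Put d3 (5 GB) in drive 1; 4 GB remain.
Put d4 (21 GB) in drive 2; 11 GB remain.
Put d5 (21 GB) in drive 3; 11 GB remain.
Put d6 (9 GB) in drive 2; 2 GB remain.
Put d7 (8 GB) in drive 3; 3 GB remain.
Put d8 (4 GB) in drive 1; 0 GB remain.
Put d9 (4 GB) in drive 4; 28 GB remain.
Final drives: [20,3,5,4] [21,9] [21,8] [4].

4 drives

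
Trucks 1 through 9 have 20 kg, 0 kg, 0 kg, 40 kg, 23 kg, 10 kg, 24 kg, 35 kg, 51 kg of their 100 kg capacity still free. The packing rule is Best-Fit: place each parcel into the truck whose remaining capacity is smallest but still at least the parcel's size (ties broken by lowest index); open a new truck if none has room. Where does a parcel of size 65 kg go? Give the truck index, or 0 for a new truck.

0

No truck has ≥ 65 kg free, so a new truck is opened.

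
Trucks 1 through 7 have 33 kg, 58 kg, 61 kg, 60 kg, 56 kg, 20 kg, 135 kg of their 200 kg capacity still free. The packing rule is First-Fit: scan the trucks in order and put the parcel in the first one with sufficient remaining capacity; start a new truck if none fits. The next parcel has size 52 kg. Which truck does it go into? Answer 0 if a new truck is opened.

2

Trucks with room: truck 2 (58 kg), truck 3 (61 kg), truck 4 (60 kg), truck 5 (56 kg), truck 7 (135 kg).
The first with room is truck 2.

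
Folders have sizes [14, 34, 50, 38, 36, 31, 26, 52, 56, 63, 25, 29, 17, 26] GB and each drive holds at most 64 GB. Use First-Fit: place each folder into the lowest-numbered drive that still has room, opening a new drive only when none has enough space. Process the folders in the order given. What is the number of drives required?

drive 1: place 14 GB, 50 GB left
drive 1: place 34 GB, 16 GB left
drive 2: place 50 GB, 14 GB left
drive 3: place 38 GB, 26 GB left
drive 4: place 36 GB, 28 GB left
drive 5: place 31 GB, 33 GB left
drive 3: place 26 GB, 0 GB left
drive 6: place 52 GB, 12 GB left
drive 7: place 56 GB, 8 GB left
drive 8: place 63 GB, 1 GB left
drive 4: place 25 GB, 3 GB left
drive 5: place 29 GB, 4 GB left
drive 9: place 17 GB, 47 GB left
drive 9: place 26 GB, 21 GB left
Final drives: [14,34] [50] [38,26] [36,25] [31,29] [52] [56] [63] [17,26].

9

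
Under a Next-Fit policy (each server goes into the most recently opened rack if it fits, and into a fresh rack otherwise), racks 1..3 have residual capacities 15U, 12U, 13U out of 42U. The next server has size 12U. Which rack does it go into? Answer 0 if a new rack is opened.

3

Next-Fit only looks at rack 3, which has 13U free.
12U fits there.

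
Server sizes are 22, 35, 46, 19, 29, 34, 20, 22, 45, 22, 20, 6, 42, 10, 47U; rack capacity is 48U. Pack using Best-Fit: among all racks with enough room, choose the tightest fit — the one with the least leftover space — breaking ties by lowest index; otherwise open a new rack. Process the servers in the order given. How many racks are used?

22U → rack 1 (remaining 26U)
35U → rack 2 (remaining 13U)
46U → rack 3 (remaining 2U)
19U → rack 1 (remaining 7U)
29U → rack 4 (remaining 19U)
34U → rack 5 (remaining 14U)
20U → rack 6 (remaining 28U)
22U → rack 6 (remaining 6U)
45U → rack 7 (remaining 3U)
22U → rack 8 (remaining 26U)
20U → rack 8 (remaining 6U)
6U → rack 6 (remaining 0U)
42U → rack 9 (remaining 6U)
10U → rack 2 (remaining 3U)
47U → rack 10 (remaining 1U)
Final racks: [22,19] [35,10] [46] [29] [34] [20,22,6] [45] [22,20] [42] [47].

10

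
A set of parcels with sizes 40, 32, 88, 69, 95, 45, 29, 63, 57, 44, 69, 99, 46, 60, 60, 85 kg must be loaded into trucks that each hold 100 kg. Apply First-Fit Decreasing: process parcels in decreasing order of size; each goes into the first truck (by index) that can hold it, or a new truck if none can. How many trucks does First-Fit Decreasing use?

12

Sorted descending: 99, 95, 88, 85, 69, 69, 63, 60, 60, 57, 46, 45, 44, 40, 32, 29.
truck 1: place 99 kg, 1 kg left
truck 2: place 95 kg, 5 kg left
truck 3: place 88 kg, 12 kg left
truck 4: place 85 kg, 15 kg left
truck 5: place 69 kg, 31 kg left
truck 6: place 69 kg, 31 kg left
truck 7: place 63 kg, 37 kg left
truck 8: place 60 kg, 40 kg left
truck 9: place 60 kg, 40 kg left
truck 10: place 57 kg, 43 kg left
truck 11: place 46 kg, 54 kg left
truck 11: place 45 kg, 9 kg left
truck 12: place 44 kg, 56 kg left
truck 8: place 40 kg, 0 kg left
truck 7: place 32 kg, 5 kg left
truck 5: place 29 kg, 2 kg left
Final trucks: [99] [95] [88] [85] [69,29] [69] [63,32] [60,40] [60] [57] [46,45] [44].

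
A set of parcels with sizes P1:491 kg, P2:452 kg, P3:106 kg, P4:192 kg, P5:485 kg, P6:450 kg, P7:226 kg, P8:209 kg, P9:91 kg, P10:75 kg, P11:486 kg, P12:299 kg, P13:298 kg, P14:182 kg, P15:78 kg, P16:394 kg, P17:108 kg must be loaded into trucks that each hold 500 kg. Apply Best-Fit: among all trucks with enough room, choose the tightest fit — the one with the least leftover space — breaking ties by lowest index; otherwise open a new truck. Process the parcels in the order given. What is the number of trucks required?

truck 1: place P1 (491 kg), 9 kg left
truck 2: place P2 (452 kg), 48 kg left
truck 3: place P3 (106 kg), 394 kg left
truck 3: place P4 (192 kg), 202 kg left
truck 4: place P5 (485 kg), 15 kg left
truck 5: place P6 (450 kg), 50 kg left
truck 6: place P7 (226 kg), 274 kg left
truck 6: place P8 (209 kg), 65 kg left
truck 3: place P9 (91 kg), 111 kg left
truck 3: place P10 (75 kg), 36 kg left
truck 7: place P11 (486 kg), 14 kg left
truck 8: place P12 (299 kg), 201 kg left
truck 9: place P13 (298 kg), 202 kg left
truck 8: place P14 (182 kg), 19 kg left
truck 9: place P15 (78 kg), 124 kg left
truck 10: place P16 (394 kg), 106 kg left
truck 9: place P17 (108 kg), 16 kg left
Final trucks: [491] [452] [106,192,91,75] [485] [450] [226,209] [486] [299,182] [298,78,108] [394].

10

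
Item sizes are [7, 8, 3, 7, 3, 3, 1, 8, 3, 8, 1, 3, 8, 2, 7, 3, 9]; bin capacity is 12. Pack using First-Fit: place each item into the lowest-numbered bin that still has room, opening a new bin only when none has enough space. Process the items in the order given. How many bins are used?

8

Put 7 in bin 1; 5 remain.
Put 8 in bin 2; 4 remain.
Put 3 in bin 1; 2 remain.
Put 7 in bin 3; 5 remain.
Put 3 in bin 2; 1 remain.
Put 3 in bin 3; 2 remain.
Put 1 in bin 1; 1 remain.
Put 8 in bin 4; 4 remain.
Put 3 in bin 4; 1 remain.
Put 8 in bin 5; 4 remain.
Put 1 in bin 1; 0 remain.
Put 3 in bin 5; 1 remain.
Put 8 in bin 6; 4 remain.
Put 2 in bin 3; 0 remain.
Put 7 in bin 7; 5 remain.
Put 3 in bin 6; 1 remain.
Put 9 in bin 8; 3 remain.
Final bins: [7,3,1,1] [8,3] [7,3,2] [8,3] [8,3] [8,3] [7] [9].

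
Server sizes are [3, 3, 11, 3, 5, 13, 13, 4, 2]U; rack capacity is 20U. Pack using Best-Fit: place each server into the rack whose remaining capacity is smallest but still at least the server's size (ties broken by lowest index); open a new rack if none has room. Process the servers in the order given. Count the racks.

3 racks

3U → rack 1 (remaining 17U)
3U → rack 1 (remaining 14U)
11U → rack 1 (remaining 3U)
3U → rack 1 (remaining 0U)
5U → rack 2 (remaining 15U)
13U → rack 2 (remaining 2U)
13U → rack 3 (remaining 7U)
4U → rack 3 (remaining 3U)
2U → rack 2 (remaining 0U)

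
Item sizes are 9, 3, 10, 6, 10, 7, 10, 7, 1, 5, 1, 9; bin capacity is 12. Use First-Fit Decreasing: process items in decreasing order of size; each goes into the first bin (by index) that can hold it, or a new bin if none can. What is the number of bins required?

Sorted descending: 10, 10, 10, 9, 9, 7, 7, 6, 5, 3, 1, 1.
bin 1: place 10, 2 left
bin 2: place 10, 2 left
bin 3: place 10, 2 left
bin 4: place 9, 3 left
bin 5: place 9, 3 left
bin 6: place 7, 5 left
bin 7: place 7, 5 left
bin 8: place 6, 6 left
bin 6: place 5, 0 left
bin 4: place 3, 0 left
bin 1: place 1, 1 left
bin 1: place 1, 0 left

8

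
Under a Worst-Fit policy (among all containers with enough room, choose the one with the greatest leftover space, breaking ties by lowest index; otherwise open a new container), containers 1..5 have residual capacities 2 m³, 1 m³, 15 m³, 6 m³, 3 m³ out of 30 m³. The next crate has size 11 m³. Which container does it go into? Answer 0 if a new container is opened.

3

Containers with room: container 3 (15 m³).
Most room is container 3 with 15 m³ free.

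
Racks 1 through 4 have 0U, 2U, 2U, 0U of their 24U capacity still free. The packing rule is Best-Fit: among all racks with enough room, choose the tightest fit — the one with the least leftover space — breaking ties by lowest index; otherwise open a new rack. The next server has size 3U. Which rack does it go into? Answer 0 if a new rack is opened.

0

No rack has ≥ 3U free, so a new rack is opened.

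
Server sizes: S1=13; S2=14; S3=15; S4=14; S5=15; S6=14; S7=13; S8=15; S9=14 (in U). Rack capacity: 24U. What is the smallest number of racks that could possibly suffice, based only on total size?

Total size = 13 + 14 + 15 + 14 + 15 + 14 + 13 + 15 + 14 = 127U.
⌈127 / 24⌉ = 6.

6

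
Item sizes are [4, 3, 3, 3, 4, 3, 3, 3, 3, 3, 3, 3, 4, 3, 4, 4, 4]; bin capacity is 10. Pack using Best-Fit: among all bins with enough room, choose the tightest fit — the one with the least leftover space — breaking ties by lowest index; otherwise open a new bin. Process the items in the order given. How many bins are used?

bin 1: place 4, 6 left
bin 1: place 3, 3 left
bin 1: place 3, 0 left
bin 2: place 3, 7 left
bin 2: place 4, 3 left
bin 2: place 3, 0 left
bin 3: place 3, 7 left
bin 3: place 3, 4 left
bin 3: place 3, 1 left
bin 4: place 3, 7 left
bin 4: place 3, 4 left
bin 4: place 3, 1 left
bin 5: place 4, 6 left
bin 5: place 3, 3 left
bin 6: place 4, 6 left
bin 6: place 4, 2 left
bin 7: place 4, 6 left
Final bins: [4,3,3] [3,4,3] [3,3,3] [3,3,3] [4,3] [4,4] [4].

7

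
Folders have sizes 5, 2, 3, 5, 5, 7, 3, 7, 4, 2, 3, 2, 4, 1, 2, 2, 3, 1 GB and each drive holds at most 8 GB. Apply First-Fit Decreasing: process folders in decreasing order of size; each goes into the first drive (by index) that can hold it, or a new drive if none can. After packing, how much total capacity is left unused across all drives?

3

Sorted descending: 7, 7, 5, 5, 5, 4, 4, 3, 3, 3, 3, 2, 2, 2, 2, 2, 1, 1.
drive 1: place 7 GB, 1 GB left
drive 2: place 7 GB, 1 GB left
drive 3: place 5 GB, 3 GB left
drive 4: place 5 GB, 3 GB left
drive 5: place 5 GB, 3 GB left
drive 6: place 4 GB, 4 GB left
drive 6: place 4 GB, 0 GB left
drive 3: place 3 GB, 0 GB left
drive 4: place 3 GB, 0 GB left
drive 5: place 3 GB, 0 GB left
drive 7: place 3 GB, 5 GB left
drive 7: place 2 GB, 3 GB left
drive 7: place 2 GB, 1 GB left
drive 8: place 2 GB, 6 GB left
drive 8: place 2 GB, 4 GB left
drive 8: place 2 GB, 2 GB left
drive 1: place 1 GB, 0 GB left
drive 2: place 1 GB, 0 GB left
8 drives × 8 GB = 64 GB; used 61 GB; unused 3 GB.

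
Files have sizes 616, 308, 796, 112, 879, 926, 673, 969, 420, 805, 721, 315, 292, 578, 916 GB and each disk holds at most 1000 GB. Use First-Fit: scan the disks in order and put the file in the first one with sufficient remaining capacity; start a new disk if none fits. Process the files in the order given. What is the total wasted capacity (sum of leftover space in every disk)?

1674

616 GB → disk 1 (remaining 384 GB)
308 GB → disk 1 (remaining 76 GB)
796 GB → disk 2 (remaining 204 GB)
112 GB → disk 2 (remaining 92 GB)
879 GB → disk 3 (remaining 121 GB)
926 GB → disk 4 (remaining 74 GB)
673 GB → disk 5 (remaining 327 GB)
969 GB → disk 6 (remaining 31 GB)
420 GB → disk 7 (remaining 580 GB)
805 GB → disk 8 (remaining 195 GB)
721 GB → disk 9 (remaining 279 GB)
315 GB → disk 5 (remaining 12 GB)
292 GB → disk 7 (remaining 288 GB)
578 GB → disk 10 (remaining 422 GB)
916 GB → disk 11 (remaining 84 GB)
11 disks × 1000 GB = 11000 GB; used 9326 GB; unused 1674 GB.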